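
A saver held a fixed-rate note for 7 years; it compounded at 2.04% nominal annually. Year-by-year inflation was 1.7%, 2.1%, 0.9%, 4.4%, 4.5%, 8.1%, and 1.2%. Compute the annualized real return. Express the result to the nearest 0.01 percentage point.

-1.17%

Cumulative inflation factor: 1.017 × 1.021 × 1.009 × 1.044 × 1.045 × 1.081 × 1.012 ≈ 1.25043.
Nominal growth factor: 1.15184. Real growth factor = 1.15184 / 1.25043 ≈ 0.92115.
Annualized: 0.92115^(1/7) − 1 ≈ -0.01166.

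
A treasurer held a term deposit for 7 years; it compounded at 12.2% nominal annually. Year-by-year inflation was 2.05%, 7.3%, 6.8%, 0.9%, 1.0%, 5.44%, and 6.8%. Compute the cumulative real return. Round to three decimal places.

66.793%

Cumulative inflation factor: 1.0205 × 1.073 × 1.068 × 1.009 × 1.010 × 1.0544 × 1.068 ≈ 1.34206.
Nominal growth factor: 2.23846. Real growth factor = 2.23846 / 1.34206 ≈ 1.66793.
Total real return ≈ 66.7926%.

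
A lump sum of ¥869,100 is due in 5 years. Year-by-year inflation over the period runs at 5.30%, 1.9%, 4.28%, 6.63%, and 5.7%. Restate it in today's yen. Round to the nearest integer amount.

¥689,147

Price-level factor over 5 years: 1.0530 × 1.019 × 1.0428 × 1.0663 × 1.057 ≈ 1.2611245329.
Purchasing power today: ¥869,100 divided by that factor.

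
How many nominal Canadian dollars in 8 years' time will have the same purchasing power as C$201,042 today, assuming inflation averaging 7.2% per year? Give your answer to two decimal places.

C$350,626.78

Cumulative price-level factor: (1+7.2%)^8 ≈ 1.7440473951.
The nominal amount required is C$201,042 scaled up by that factor.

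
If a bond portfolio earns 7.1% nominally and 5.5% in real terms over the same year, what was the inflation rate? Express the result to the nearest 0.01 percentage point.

From (1+r_nom) = (1+r_real)(1+π), we get 1+π = (1 + 7.1%)/(1 + 5.5%) = 1.071/1.055 ≈ 1.01517.
So π ≈ 1.5166%.

1.52%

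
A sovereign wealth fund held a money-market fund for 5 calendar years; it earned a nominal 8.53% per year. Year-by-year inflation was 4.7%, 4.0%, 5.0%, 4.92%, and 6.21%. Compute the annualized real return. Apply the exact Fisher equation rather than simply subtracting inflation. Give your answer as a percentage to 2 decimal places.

3.40%

Cumulative inflation factor: 1.047 × 1.040 × 1.050 × 1.0492 × 1.0621 ≈ 1.27407.
Nominal growth factor: 1.50574. Real growth factor = 1.50574 / 1.27407 ≈ 1.18183.
Annualized: 1.18183^(1/5) − 1 ≈ 0.03398.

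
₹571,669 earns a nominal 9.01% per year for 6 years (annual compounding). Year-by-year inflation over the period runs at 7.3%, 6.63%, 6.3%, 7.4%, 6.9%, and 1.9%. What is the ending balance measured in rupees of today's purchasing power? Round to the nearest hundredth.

Nominal value at maturity: ₹571,669 × (1 + 9.01%)^6 ≈ ₹959,274.01.
Price-level factor over 6 years: 1.073 × 1.0663 × 1.063 × 1.074 × 1.069 × 1.019 ≈ 1.4228809544.
The maturity value deflated by that factor is the answer in today's purchasing power.

₹674,177.28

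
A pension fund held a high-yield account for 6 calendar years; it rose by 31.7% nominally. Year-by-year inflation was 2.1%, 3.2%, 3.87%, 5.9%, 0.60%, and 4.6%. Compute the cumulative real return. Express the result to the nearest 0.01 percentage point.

Cumulative inflation factor: 1.021 × 1.032 × 1.0387 × 1.059 × 1.0060 × 1.046 ≈ 1.21961.
Nominal growth factor: 1.31700. Real growth factor = 1.31700 / 1.21961 ≈ 1.07985.
Total real return ≈ 7.9853%.

7.99%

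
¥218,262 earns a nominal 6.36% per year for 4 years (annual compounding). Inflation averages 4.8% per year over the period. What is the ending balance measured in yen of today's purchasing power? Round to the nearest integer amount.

¥231,551

Nominal value at maturity: ¥218,262 × (1 + 6.36%)^4 ≈ ¥279,313.
Price-level factor over 4 years: (1 + 4.8%)^4 ≈ 1.2062716764.
Dividing the nominal maturity value by the price-level factor gives the value in today's money.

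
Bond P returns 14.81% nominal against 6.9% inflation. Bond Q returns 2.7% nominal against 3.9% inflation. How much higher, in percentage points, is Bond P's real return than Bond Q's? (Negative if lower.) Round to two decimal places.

Bond P real return: 1.1481/1.069 − 1 = 7.399%.
Bond Q real return: 1.027/1.039 − 1 = -1.155%.
Difference: 7.399 − (-1.155) = 8.554 pp.

8.55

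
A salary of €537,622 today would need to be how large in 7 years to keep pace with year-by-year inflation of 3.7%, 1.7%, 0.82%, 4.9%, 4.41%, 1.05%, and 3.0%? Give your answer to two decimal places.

Cumulative price-level factor: 1.037 × 1.017 × 1.0082 × 1.049 × 1.0441 × 1.0105 × 1.030 ≈ 1.2120974259.
Multiplying €537,622 by the price-level factor gives the future nominal sum.

€651,650.24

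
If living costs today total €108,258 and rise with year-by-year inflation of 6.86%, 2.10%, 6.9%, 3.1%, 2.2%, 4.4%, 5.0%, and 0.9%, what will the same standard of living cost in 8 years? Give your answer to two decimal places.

Cumulative price-level factor: 1.0686 × 1.0210 × 1.069 × 1.031 × 1.022 × 1.044 × 1.050 × 1.009 ≈ 1.3592806739.
Multiplying €108,258 by the price-level factor gives the future nominal sum.

€147,153.01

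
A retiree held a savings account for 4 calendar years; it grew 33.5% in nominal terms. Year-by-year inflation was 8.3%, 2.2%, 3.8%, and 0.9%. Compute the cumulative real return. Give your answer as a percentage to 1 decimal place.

15.2%

Cumulative inflation factor: 1.083 × 1.022 × 1.038 × 1.009 ≈ 1.15923.
Nominal growth factor: 1.33500. Real growth factor = 1.33500 / 1.15923 ≈ 1.15163.
Total real return ≈ 15.1631%.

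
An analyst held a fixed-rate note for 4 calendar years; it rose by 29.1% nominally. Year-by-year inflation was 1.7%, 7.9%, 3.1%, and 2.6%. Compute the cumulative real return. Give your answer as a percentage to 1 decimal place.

Cumulative inflation factor: 1.017 × 1.079 × 1.031 × 1.026 ≈ 1.16078.
Nominal growth factor: 1.29100. Real growth factor = 1.29100 / 1.16078 ≈ 1.11219.
Total real return ≈ 11.2187%.

11.2%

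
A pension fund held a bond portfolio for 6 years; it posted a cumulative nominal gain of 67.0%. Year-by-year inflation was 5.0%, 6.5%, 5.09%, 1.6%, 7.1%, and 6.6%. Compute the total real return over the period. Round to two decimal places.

Cumulative inflation factor: 1.050 × 1.065 × 1.0509 × 1.016 × 1.071 × 1.066 ≈ 1.36314.
Nominal growth factor: 1.67000. Real growth factor = 1.67000 / 1.36314 ≈ 1.22511.
Total real return ≈ 22.5112%.

22.51%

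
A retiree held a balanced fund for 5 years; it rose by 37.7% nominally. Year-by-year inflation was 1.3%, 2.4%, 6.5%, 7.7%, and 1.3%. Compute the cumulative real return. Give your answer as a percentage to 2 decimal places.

14.25%

Cumulative inflation factor: 1.013 × 1.024 × 1.065 × 1.077 × 1.013 ≈ 1.20527.
Nominal growth factor: 1.37700. Real growth factor = 1.37700 / 1.20527 ≈ 1.14248.
Total real return ≈ 14.2483%.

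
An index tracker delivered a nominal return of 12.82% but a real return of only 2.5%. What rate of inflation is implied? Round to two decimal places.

10.07%

From (1+r_nom) = (1+r_real)(1+π), we get 1+π = (1 + 12.82%)/(1 + 2.5%) = 1.1282/1.025 ≈ 1.10068.
So π ≈ 10.0683%.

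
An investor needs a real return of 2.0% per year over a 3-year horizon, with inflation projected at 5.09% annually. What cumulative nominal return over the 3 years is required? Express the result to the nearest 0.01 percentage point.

Required annual nominal rate: (1+2.0%)(1+5.09%) − 1 = 7.1918%.
Cumulative over 3 years: (1 + 0.071918)^3 − 1 ≈ 0.23164.

23.16%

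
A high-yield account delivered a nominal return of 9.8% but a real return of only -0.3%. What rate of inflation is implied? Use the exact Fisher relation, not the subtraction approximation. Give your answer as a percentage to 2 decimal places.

10.13%

From (1+r_nom) = (1+r_real)(1+π), we get 1+π = (1 + 9.8%)/(1 − 0.3%) = 1.098/0.997 ≈ 1.10130.
So π ≈ 10.1304%.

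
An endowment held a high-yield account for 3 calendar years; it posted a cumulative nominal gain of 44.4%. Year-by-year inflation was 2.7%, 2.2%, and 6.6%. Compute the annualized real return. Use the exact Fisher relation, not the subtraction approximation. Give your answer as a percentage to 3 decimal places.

8.875%

Cumulative inflation factor: 1.027 × 1.022 × 1.066 ≈ 1.11887.
Nominal growth factor: 1.44400. Real growth factor = 1.44400 / 1.11887 ≈ 1.29059.
Annualized: 1.29059^(1/3) − 1 ≈ 0.08875.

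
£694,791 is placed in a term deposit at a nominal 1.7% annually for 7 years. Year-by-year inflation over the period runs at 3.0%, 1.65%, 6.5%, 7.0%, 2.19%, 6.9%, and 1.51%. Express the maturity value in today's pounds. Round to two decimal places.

£590,918.97

Nominal value at maturity: £694,791 × (1 + 1.7%)^7 ≈ £781,809.34.
Price-level factor over 7 years: 1.030 × 1.0165 × 1.065 × 1.070 × 1.0219 × 1.069 × 1.0151 ≈ 1.3230398498.
The maturity value deflated by that factor is the answer in today's purchasing power.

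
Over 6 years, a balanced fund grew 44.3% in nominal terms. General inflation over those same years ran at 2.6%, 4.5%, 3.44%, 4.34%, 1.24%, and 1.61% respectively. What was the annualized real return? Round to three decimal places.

3.259%

Cumulative inflation factor: 1.026 × 1.045 × 1.0344 × 1.0434 × 1.0124 × 1.0161 ≈ 1.19040.
Nominal growth factor: 1.44300. Real growth factor = 1.44300 / 1.19040 ≈ 1.21220.
Annualized: 1.21220^(1/6) − 1 ≈ 0.03259.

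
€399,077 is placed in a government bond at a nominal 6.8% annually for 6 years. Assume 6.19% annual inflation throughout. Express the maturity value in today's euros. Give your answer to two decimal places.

€413,030.85

Nominal value at maturity: €399,077 × (1 + 6.8%)^6 ≈ €592,221.56.
Price-level factor over 6 years: (1 + 6.19%)^6 ≈ 1.4338434106.
The maturity value deflated by that factor is the answer in today's purchasing power.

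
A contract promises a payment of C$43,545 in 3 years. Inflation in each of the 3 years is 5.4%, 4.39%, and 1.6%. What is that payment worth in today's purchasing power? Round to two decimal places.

C$38,953.37

Price-level factor over 3 years: 1.054 × 1.0439 × 1.016 = 1.1178749296.
Purchasing power today: C$43,545 divided by that factor.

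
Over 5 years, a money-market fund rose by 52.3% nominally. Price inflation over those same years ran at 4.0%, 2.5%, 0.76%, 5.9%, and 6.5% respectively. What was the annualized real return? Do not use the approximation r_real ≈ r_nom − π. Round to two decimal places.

Cumulative inflation factor: 1.040 × 1.025 × 1.0076 × 1.059 × 1.065 ≈ 1.21141.
Nominal growth factor: 1.52300. Real growth factor = 1.52300 / 1.21141 ≈ 1.25721.
Annualized: 1.25721^(1/5) − 1 ≈ 0.04684.

4.68%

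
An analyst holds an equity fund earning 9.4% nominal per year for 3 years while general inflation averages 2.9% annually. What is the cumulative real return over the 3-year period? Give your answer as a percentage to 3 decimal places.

The annual real rate is (1+9.4%)/(1+2.9%) − 1 = 6.3168%.
Compounded over 3 years: (1 + 0.063168)^3 − 1 ≈ 0.20173.

20.173%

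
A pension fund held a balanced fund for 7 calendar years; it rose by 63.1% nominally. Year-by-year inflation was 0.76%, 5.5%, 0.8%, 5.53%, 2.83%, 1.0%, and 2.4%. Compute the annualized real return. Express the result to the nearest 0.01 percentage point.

Cumulative inflation factor: 1.0076 × 1.055 × 1.008 × 1.0553 × 1.0283 × 1.010 × 1.024 ≈ 1.20259.
Nominal growth factor: 1.63100. Real growth factor = 1.63100 / 1.20259 ≈ 1.35624.
Annualized: 1.35624^(1/7) − 1 ≈ 0.04449.

4.45%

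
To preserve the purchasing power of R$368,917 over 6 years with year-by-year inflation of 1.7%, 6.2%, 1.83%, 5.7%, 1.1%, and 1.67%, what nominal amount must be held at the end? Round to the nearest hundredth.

R$440,827.67

Cumulative price-level factor: 1.017 × 1.062 × 1.0183 × 1.057 × 1.011 × 1.0167 ≈ 1.1949237135.
Multiplying R$368,917 by the price-level factor gives the future nominal sum.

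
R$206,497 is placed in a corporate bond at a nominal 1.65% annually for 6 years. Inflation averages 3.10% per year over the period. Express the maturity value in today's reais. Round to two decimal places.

Nominal value at maturity: R$206,497 × (1 + 1.65%)^6 ≈ R$227,802.27.
Price-level factor over 6 years: (1 + 3.10%)^6 ≈ 1.2010248455.
Dividing the nominal maturity value by the price-level factor gives the value in today's money.

R$189,673.24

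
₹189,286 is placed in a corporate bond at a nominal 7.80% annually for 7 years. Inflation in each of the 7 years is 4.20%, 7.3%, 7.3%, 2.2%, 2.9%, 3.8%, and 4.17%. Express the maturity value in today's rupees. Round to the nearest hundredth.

₹234,734.20

Nominal value at maturity: ₹189,286 × (1 + 7.80%)^7 ≈ ₹320,221.01.
Price-level factor over 7 years: 1.0420 × 1.073 × 1.073 × 1.022 × 1.029 × 1.038 × 1.0417 ≈ 1.3641855693.
Dividing the nominal maturity value by the price-level factor gives the value in today's money.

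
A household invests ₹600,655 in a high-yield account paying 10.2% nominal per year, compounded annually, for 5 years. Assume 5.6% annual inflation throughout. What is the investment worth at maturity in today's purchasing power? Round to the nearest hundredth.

Nominal value at maturity: ₹600,655 × (1 + 10.2%)^5 ≈ ₹976,187.11.
Price-level factor over 5 years: (1 + 5.6%)^5 ≈ 1.3131658832.
Dividing the nominal maturity value by the price-level factor gives the value in today's money.

₹743,384.46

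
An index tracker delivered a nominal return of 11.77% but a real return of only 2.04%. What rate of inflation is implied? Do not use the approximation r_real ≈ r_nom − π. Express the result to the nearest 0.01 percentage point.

From (1+r_nom) = (1+r_real)(1+π), we get 1+π = (1 + 11.77%)/(1 + 2.04%) = 1.1177/1.0204 ≈ 1.09535.
So π ≈ 9.5355%.

9.54%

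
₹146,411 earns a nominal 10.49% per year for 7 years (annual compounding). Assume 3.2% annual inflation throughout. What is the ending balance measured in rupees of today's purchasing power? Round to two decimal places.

₹236,089.48

Nominal value at maturity: ₹146,411 × (1 + 10.49%)^7 ≈ ₹294,329.99.
Price-level factor over 7 years: (1 + 3.2%)^7 ≈ 1.2466882924.
The maturity value deflated by that factor is the answer in today's purchasing power.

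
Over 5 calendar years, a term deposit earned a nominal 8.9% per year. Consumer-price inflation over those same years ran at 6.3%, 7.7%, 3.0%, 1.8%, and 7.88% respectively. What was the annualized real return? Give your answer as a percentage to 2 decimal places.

Cumulative inflation factor: 1.063 × 1.077 × 1.030 × 1.018 × 1.0788 ≈ 1.29502.
Nominal growth factor: 1.53158. Real growth factor = 1.53158 / 1.29502 ≈ 1.18267.
Annualized: 1.18267^(1/5) − 1 ≈ 0.03412.

3.41%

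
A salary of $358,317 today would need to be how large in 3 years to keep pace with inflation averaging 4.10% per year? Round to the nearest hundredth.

Cumulative price-level factor: (1+4.10%)^3 = 1.128111921.
Multiplying $358,317 by the price-level factor gives the future nominal sum.

$404,221.68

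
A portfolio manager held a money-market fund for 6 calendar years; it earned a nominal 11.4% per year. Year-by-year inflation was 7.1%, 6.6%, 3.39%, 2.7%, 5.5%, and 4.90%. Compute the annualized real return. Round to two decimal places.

Cumulative inflation factor: 1.071 × 1.066 × 1.0339 × 1.027 × 1.055 × 1.0490 ≈ 1.34160.
Nominal growth factor: 1.91122. Real growth factor = 1.91122 / 1.34160 ≈ 1.42458.
Annualized: 1.42458^(1/6) − 1 ≈ 0.06075.

6.08%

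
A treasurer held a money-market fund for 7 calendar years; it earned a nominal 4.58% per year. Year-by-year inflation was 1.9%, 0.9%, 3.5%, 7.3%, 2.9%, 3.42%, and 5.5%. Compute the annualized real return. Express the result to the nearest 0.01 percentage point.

Cumulative inflation factor: 1.019 × 1.009 × 1.035 × 1.073 × 1.029 × 1.0342 × 1.055 ≈ 1.28197.
Nominal growth factor: 1.36817. Real growth factor = 1.36817 / 1.28197 ≈ 1.06724.
Annualized: 1.06724^(1/7) − 1 ≈ 0.00934.

0.93%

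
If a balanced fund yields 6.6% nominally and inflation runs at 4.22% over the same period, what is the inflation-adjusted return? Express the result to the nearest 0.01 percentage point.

Real return via the Fisher equation: (1 + 6.6%)/(1 + 4.22%) − 1 = 1.066/1.0422 − 1 ≈ 0.02284.

2.28%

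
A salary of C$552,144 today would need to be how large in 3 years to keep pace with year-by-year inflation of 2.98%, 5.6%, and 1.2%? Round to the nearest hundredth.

C$607,644.65

Cumulative price-level factor: 1.0298 × 1.056 × 1.012 = 1.1005184256.
Multiplying C$552,144 by the price-level factor gives the future nominal sum.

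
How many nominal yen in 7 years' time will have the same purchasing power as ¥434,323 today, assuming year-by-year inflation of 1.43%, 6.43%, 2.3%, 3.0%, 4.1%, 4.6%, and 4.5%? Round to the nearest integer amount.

Cumulative price-level factor: 1.0143 × 1.0643 × 1.023 × 1.030 × 1.041 × 1.046 × 1.045 ≈ 1.2943211580.
Multiplying ¥434,323 by the price-level factor gives the future nominal sum.

¥562,153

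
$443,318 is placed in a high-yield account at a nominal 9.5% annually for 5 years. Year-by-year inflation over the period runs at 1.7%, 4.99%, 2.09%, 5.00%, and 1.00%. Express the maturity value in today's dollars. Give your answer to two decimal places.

Nominal value at maturity: $443,318 × (1 + 9.5%)^5 ≈ $697,888.37.
Price-level factor over 5 years: 1.017 × 1.0499 × 1.0209 × 1.0500 × 1.0100 ≈ 1.1560131260.
The maturity value deflated by that factor is the answer in today's purchasing power.

$603,702.81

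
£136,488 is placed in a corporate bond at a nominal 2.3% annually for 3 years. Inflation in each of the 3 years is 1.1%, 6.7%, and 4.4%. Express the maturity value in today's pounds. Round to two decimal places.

Nominal value at maturity: £136,488 × (1 + 2.3%)^3 ≈ £146,123.94.
Price-level factor over 3 years: 1.011 × 1.067 × 1.044 = 1.126201428.
Dividing the nominal maturity value by the price-level factor gives the value in today's money.

£129,749.38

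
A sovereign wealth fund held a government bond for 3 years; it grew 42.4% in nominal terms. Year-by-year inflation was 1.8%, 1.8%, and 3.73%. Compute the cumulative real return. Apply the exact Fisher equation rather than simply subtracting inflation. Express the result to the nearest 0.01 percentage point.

32.47%

Cumulative inflation factor: 1.018 × 1.018 × 1.0373 ≈ 1.07498.
Nominal growth factor: 1.42400. Real growth factor = 1.42400 / 1.07498 ≈ 1.32468.
Total real return ≈ 32.4677%.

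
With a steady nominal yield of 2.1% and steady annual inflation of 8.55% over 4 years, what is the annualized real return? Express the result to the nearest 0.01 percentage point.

-5.94%

With constant rates the annual real return is the same each year: (1+2.1%)/(1+8.55%) − 1 = -0.05942.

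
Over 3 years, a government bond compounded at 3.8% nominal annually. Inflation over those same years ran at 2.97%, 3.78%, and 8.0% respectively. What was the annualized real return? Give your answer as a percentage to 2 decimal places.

Cumulative inflation factor: 1.0297 × 1.0378 × 1.080 ≈ 1.15411.
Nominal growth factor: 1.11839. Real growth factor = 1.11839 / 1.15411 ≈ 0.96904.
Annualized: 0.96904^(1/3) − 1 ≈ -0.01043.

-1.04%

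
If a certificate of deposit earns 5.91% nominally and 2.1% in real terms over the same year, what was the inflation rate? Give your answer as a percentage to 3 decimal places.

3.732%

From (1+r_nom) = (1+r_real)(1+π), we get 1+π = (1 + 5.91%)/(1 + 2.1%) = 1.0591/1.021 ≈ 1.03732.
So π ≈ 3.7316%.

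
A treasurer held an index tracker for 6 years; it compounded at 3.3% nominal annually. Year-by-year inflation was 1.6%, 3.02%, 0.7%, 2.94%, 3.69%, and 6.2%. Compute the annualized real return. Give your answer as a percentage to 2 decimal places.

Cumulative inflation factor: 1.016 × 1.0302 × 1.007 × 1.0294 × 1.0369 × 1.062 ≈ 1.19479.
Nominal growth factor: 1.21507. Real growth factor = 1.21507 / 1.19479 ≈ 1.01698.
Annualized: 1.01698^(1/6) − 1 ≈ 0.00281.

0.28%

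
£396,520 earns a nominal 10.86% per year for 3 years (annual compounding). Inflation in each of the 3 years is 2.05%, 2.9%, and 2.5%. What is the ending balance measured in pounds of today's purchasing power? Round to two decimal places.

£501,923.43

Nominal value at maturity: £396,520 × (1 + 10.86%)^3 ≈ £540,243.71.
Price-level factor over 3 years: 1.0205 × 1.029 × 1.025 = 1.0763468625.
Dividing the nominal maturity value by the price-level factor gives the value in today's money.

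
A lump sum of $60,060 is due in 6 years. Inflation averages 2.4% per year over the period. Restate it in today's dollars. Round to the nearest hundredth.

Price-level factor over 6 years: (1 + 2.4%)^6 ≈ 1.1529215046.
Purchasing power today: $60,060 divided by that factor.

$52,093.75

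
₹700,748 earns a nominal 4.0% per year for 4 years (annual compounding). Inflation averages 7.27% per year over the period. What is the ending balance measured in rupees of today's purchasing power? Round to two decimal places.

₹619,130.36

Nominal value at maturity: ₹700,748 × (1 + 4.0%)^4 ≈ ₹819,776.05.
Price-level factor over 4 years: (1 + 7.27%)^4 ≈ 1.3240766366.
Dividing the nominal maturity value by the price-level factor gives the value in today's money.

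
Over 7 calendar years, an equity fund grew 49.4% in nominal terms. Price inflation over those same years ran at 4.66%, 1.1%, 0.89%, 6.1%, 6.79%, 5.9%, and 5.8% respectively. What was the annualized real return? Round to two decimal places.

1.40%

Cumulative inflation factor: 1.0466 × 1.011 × 1.0089 × 1.061 × 1.0679 × 1.059 × 1.058 ≈ 1.35521.
Nominal growth factor: 1.49400. Real growth factor = 1.49400 / 1.35521 ≈ 1.10241.
Annualized: 1.10241^(1/7) − 1 ≈ 0.01403.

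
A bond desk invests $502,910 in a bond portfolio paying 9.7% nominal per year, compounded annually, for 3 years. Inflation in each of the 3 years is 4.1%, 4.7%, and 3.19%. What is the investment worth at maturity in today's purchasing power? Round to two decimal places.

Nominal value at maturity: $502,910 × (1 + 9.7%)^3 ≈ $663,911.44.
Price-level factor over 3 years: 1.041 × 1.047 × 1.0319 = 1.1246956713.
The maturity value deflated by that factor is the answer in today's purchasing power.

$590,303.19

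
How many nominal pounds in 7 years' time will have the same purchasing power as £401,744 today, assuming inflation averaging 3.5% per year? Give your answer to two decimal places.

£511,130.56

Cumulative price-level factor: (1+3.5%)^7 ≈ 1.2722792628.
Multiplying £401,744 by the price-level factor gives the future nominal sum.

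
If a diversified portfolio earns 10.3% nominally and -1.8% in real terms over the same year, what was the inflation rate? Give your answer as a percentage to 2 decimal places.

From (1+r_nom) = (1+r_real)(1+π), we get 1+π = (1 + 10.3%)/(1 − 1.8%) = 1.103/0.982 ≈ 1.12322.
So π ≈ 12.3218%.

12.32%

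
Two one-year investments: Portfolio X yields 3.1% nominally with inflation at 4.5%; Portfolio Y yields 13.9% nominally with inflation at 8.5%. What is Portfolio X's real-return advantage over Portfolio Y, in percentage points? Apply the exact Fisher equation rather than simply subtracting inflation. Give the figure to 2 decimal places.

-6.32

Portfolio X real return: 1.031/1.045 − 1 = -1.340%.
Portfolio Y real return: 1.139/1.085 − 1 = 4.977%.
Difference: -1.340 − 4.977 = -6.317 pp.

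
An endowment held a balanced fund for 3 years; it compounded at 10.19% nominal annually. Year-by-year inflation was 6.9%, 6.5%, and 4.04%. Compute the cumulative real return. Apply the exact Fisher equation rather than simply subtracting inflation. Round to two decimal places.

12.95%

Cumulative inflation factor: 1.069 × 1.065 × 1.0404 ≈ 1.18448.
Nominal growth factor: 1.33791. Real growth factor = 1.33791 / 1.18448 ≈ 1.12953.
Total real return ≈ 12.9533%.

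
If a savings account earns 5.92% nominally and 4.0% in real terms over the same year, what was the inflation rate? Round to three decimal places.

1.846%

From (1+r_nom) = (1+r_real)(1+π), we get 1+π = (1 + 5.92%)/(1 + 4.0%) = 1.0592/1.040 ≈ 1.01846.
So π ≈ 1.8462%.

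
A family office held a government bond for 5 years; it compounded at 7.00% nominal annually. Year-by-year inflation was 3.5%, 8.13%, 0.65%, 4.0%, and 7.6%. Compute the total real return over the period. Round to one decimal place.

Cumulative inflation factor: 1.035 × 1.0813 × 1.0065 × 1.040 × 1.076 ≈ 1.26051.
Nominal growth factor: 1.40255. Real growth factor = 1.40255 / 1.26051 ≈ 1.11269.
Total real return ≈ 11.2687%.

11.3%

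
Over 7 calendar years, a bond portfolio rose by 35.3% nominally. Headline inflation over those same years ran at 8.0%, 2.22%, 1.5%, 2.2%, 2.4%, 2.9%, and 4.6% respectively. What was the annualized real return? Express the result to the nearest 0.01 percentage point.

1.00%

Cumulative inflation factor: 1.080 × 1.0222 × 1.015 × 1.022 × 1.024 × 1.029 × 1.046 ≈ 1.26219.
Nominal growth factor: 1.35300. Real growth factor = 1.35300 / 1.26219 ≈ 1.07195.
Annualized: 1.07195^(1/7) − 1 ≈ 0.00997.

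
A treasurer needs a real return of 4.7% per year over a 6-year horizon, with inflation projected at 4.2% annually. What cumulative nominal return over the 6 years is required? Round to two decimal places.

Required annual nominal rate: (1+4.7%)(1+4.2%) − 1 = 9.0974%.
Cumulative over 6 years: (1 + 0.090974)^6 − 1 ≈ 0.68611.

68.61%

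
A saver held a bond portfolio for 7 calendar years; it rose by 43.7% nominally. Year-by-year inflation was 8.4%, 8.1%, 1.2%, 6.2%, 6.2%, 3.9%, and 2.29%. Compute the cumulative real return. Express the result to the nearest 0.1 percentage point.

1.1%

Cumulative inflation factor: 1.084 × 1.081 × 1.012 × 1.062 × 1.062 × 1.039 × 1.0229 ≈ 1.42146.
Nominal growth factor: 1.43700. Real growth factor = 1.43700 / 1.42146 ≈ 1.01094.
Total real return ≈ 1.0936%.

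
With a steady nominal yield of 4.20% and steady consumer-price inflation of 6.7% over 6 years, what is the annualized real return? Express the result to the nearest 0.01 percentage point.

-2.34%

With constant rates the annual real return is the same each year: (1+4.20%)/(1+6.7%) − 1 = -0.02343.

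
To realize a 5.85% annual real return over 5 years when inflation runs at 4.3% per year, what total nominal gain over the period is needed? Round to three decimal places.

Required annual nominal rate: (1+5.85%)(1+4.3%) − 1 = 10.40155%.
Cumulative over 5 years: (1 + 0.1040155)^5 − 1 ≈ 0.64012.

64.012%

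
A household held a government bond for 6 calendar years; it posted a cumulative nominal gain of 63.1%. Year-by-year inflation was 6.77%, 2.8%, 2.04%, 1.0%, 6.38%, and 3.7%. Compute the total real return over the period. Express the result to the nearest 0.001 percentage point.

30.702%

Cumulative inflation factor: 1.0677 × 1.028 × 1.0204 × 1.010 × 1.0638 × 1.037 ≈ 1.24788.
Nominal growth factor: 1.63100. Real growth factor = 1.63100 / 1.24788 ≈ 1.30702.
Total real return ≈ 30.7016%.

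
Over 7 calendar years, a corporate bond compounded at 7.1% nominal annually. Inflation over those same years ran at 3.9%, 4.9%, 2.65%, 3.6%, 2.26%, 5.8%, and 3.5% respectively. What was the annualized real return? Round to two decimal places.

3.18%

Cumulative inflation factor: 1.039 × 1.049 × 1.0265 × 1.036 × 1.0226 × 1.058 × 1.035 ≈ 1.29790.
Nominal growth factor: 1.61632. Real growth factor = 1.61632 / 1.29790 ≈ 1.24533.
Annualized: 1.24533^(1/7) − 1 ≈ 0.03184.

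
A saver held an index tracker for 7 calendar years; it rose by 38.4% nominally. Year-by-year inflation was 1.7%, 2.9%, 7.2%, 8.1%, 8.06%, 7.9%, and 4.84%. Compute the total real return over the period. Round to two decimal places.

Cumulative inflation factor: 1.017 × 1.029 × 1.072 × 1.081 × 1.0806 × 1.079 × 1.0484 ≈ 1.48242.
Nominal growth factor: 1.38400. Real growth factor = 1.38400 / 1.48242 ≈ 0.93361.
Total real return ≈ -6.6389%.

-6.64%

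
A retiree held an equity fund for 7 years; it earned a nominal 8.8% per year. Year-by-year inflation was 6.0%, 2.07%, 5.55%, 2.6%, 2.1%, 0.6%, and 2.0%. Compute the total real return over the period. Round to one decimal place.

47.0%

Cumulative inflation factor: 1.060 × 1.0207 × 1.0555 × 1.026 × 1.021 × 1.006 × 1.020 ≈ 1.22753.
Nominal growth factor: 1.80469. Real growth factor = 1.80469 / 1.22753 ≈ 1.47017.
Total real return ≈ 47.0174%.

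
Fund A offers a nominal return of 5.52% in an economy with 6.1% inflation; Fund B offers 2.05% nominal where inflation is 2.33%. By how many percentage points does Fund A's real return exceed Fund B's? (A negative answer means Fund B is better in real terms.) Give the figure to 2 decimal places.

Fund A real return: 1.0552/1.061 − 1 = -0.547%.
Fund B real return: 1.0205/1.0233 − 1 = -0.274%.
Difference: -0.547 − (-0.274) = -0.273 pp.

-0.27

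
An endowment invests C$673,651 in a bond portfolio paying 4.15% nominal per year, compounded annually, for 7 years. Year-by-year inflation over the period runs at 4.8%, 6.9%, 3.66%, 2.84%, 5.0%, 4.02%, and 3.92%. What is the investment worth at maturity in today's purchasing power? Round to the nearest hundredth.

C$660,590.51

Nominal value at maturity: C$673,651 × (1 + 4.15%)^7 ≈ C$895,467.60.
Price-level factor over 7 years: 1.048 × 1.069 × 1.0366 × 1.0284 × 1.050 × 1.0402 × 1.0392 ≈ 1.3555562599.
Dividing the nominal maturity value by the price-level factor gives the value in today's money.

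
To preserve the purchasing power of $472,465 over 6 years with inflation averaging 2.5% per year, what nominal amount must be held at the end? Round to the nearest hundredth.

$547,914.55

Cumulative price-level factor: (1+2.5%)^6 ≈ 1.1596934182.
Multiplying $472,465 by the price-level factor gives the future nominal sum.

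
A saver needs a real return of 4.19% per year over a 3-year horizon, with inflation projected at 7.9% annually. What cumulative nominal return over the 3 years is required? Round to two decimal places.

42.08%

Required annual nominal rate: (1+4.19%)(1+7.9%) − 1 = 12.42101%.
Cumulative over 3 years: (1 + 0.1242101)^3 − 1 ≈ 0.42083.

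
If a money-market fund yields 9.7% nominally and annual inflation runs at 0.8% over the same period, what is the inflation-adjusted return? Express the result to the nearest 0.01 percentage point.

Real return via the Fisher equation: (1 + 9.7%)/(1 + 0.8%) − 1 = 1.097/1.008 − 1 ≈ 0.08829.

8.83%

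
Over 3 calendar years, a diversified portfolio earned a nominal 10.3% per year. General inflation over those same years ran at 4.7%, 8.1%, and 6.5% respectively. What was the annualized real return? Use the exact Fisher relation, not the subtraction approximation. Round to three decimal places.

3.642%

Cumulative inflation factor: 1.047 × 1.081 × 1.065 ≈ 1.20537.
Nominal growth factor: 1.34192. Real growth factor = 1.34192 / 1.20537 ≈ 1.11328.
Annualized: 1.11328^(1/3) − 1 ≈ 0.03642.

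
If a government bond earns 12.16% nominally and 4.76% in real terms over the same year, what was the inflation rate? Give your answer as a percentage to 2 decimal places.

7.06%

From (1+r_nom) = (1+r_real)(1+π), we get 1+π = (1 + 12.16%)/(1 + 4.76%) = 1.1216/1.0476 ≈ 1.07064.
So π ≈ 7.0638%.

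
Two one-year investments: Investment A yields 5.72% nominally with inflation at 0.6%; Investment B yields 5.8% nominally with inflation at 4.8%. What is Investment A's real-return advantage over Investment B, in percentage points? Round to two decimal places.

4.14

Investment A real return: 1.0572/1.006 − 1 = 5.089%.
Investment B real return: 1.058/1.048 − 1 = 0.954%.
Difference: 5.089 − 0.954 = 4.135 pp.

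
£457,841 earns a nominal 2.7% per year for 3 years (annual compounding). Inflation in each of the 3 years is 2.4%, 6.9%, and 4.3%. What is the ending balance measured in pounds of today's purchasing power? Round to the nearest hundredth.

£434,374.22

Nominal value at maturity: £457,841 × (1 + 2.7%)^3 ≈ £495,936.43.
Price-level factor over 3 years: 1.024 × 1.069 × 1.043 = 1.141726208.
Dividing the nominal maturity value by the price-level factor gives the value in today's money.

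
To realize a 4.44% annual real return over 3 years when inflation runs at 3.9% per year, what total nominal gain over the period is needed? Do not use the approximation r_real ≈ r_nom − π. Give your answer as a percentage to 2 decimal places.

Required annual nominal rate: (1+4.44%)(1+3.9%) − 1 = 8.51316%.
Cumulative over 3 years: (1 + 0.0851316)^3 − 1 ≈ 0.27775.

27.78%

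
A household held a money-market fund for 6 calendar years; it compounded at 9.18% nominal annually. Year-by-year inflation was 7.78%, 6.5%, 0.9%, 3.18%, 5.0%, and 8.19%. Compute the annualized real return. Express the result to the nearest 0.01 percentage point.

3.76%

Cumulative inflation factor: 1.0778 × 1.065 × 1.009 × 1.0318 × 1.050 × 1.0819 ≈ 1.35753.
Nominal growth factor: 1.69379. Real growth factor = 1.69379 / 1.35753 ≈ 1.24769.
Annualized: 1.24769^(1/6) − 1 ≈ 0.03757.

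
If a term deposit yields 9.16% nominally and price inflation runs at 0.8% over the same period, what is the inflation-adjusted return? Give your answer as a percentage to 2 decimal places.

Real return via the Fisher equation: (1 + 9.16%)/(1 + 0.8%) − 1 = 1.0916/1.008 − 1 ≈ 0.08294.

8.29%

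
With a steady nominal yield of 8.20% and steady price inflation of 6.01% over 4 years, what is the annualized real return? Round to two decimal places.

With constant rates the annual real return is the same each year: (1+8.20%)/(1+6.01%) − 1 = 0.02066.

2.07%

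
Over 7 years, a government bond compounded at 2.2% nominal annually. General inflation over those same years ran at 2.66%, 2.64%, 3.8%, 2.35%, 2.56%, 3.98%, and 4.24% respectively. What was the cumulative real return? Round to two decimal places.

-6.42%

Cumulative inflation factor: 1.0266 × 1.0264 × 1.038 × 1.0235 × 1.0256 × 1.0398 × 1.0424 ≈ 1.24442.
Nominal growth factor: 1.16454. Real growth factor = 1.16454 / 1.24442 ≈ 0.93582.
Total real return ≈ -6.4183%.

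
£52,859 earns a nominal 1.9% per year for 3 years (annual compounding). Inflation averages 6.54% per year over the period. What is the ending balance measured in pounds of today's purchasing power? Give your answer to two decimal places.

£46,249.11

Nominal value at maturity: £52,859 × (1 + 1.9%)^3 ≈ £55,929.57.
Price-level factor over 3 years: (1 + 6.54%)^3 ≈ 1.2093112063.
The maturity value deflated by that factor is the answer in today's purchasing power.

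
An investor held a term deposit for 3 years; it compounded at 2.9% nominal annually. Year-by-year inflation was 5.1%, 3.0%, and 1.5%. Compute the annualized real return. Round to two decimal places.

-0.28%

Cumulative inflation factor: 1.051 × 1.030 × 1.015 ≈ 1.09877.
Nominal growth factor: 1.08955. Real growth factor = 1.08955 / 1.09877 ≈ 0.99161.
Annualized: 0.99161^(1/3) − 1 ≈ -0.00281.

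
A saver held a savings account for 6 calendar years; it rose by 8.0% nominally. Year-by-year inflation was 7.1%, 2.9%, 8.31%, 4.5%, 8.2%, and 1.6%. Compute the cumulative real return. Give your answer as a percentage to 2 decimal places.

-21.24%

Cumulative inflation factor: 1.071 × 1.029 × 1.0831 × 1.045 × 1.082 × 1.016 ≈ 1.37123.
Nominal growth factor: 1.08000. Real growth factor = 1.08000 / 1.37123 ≈ 0.78761.
Total real return ≈ -21.2387%.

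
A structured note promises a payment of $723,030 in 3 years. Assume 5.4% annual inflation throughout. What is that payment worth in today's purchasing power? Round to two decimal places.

Price-level factor over 3 years: (1 + 5.4%)^3 = 1.170905464.
Purchasing power today: $723,030 divided by that factor.

$617,496.48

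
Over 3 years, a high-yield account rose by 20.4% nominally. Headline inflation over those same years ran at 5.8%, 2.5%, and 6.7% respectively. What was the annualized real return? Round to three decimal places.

1.333%

Cumulative inflation factor: 1.058 × 1.025 × 1.067 ≈ 1.15711.
Nominal growth factor: 1.20400. Real growth factor = 1.20400 / 1.15711 ≈ 1.04053.
Annualized: 1.04053^(1/3) − 1 ≈ 0.01333.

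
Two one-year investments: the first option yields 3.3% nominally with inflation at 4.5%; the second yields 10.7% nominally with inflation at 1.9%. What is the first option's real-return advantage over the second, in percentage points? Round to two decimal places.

-9.78

The first option real return: 1.033/1.045 − 1 = -1.148%.
The second real return: 1.107/1.019 − 1 = 8.636%.
Difference: -1.148 − 8.636 = -9.784 pp.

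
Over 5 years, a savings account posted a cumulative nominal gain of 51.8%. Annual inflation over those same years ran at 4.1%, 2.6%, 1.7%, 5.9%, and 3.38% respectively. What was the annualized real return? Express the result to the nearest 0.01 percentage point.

Cumulative inflation factor: 1.041 × 1.026 × 1.017 × 1.059 × 1.0338 ≈ 1.18919.
Nominal growth factor: 1.51800. Real growth factor = 1.51800 / 1.18919 ≈ 1.27650.
Annualized: 1.27650^(1/5) − 1 ≈ 0.05004.

5.00%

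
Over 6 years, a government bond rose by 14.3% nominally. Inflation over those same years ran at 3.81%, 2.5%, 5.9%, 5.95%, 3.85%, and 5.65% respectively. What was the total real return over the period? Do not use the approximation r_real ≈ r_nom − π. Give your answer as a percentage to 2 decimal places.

-12.74%

Cumulative inflation factor: 1.0381 × 1.025 × 1.059 × 1.0595 × 1.0385 × 1.0565 ≈ 1.30989.
Nominal growth factor: 1.14300. Real growth factor = 1.14300 / 1.30989 ≈ 0.87259.
Total real return ≈ -12.7410%.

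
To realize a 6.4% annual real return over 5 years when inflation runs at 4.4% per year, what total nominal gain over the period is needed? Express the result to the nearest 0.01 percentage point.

69.13%

Required annual nominal rate: (1+6.4%)(1+4.4%) − 1 = 11.0816%.
Cumulative over 5 years: (1 + 0.110816)^5 − 1 ≈ 0.69126.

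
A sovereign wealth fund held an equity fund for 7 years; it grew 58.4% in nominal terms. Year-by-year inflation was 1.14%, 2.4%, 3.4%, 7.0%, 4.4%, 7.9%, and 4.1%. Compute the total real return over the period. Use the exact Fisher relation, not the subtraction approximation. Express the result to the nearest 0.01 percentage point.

Cumulative inflation factor: 1.0114 × 1.024 × 1.034 × 1.070 × 1.044 × 1.079 × 1.041 ≈ 1.34369.
Nominal growth factor: 1.58400. Real growth factor = 1.58400 / 1.34369 ≈ 1.17884.
Total real return ≈ 17.8841%.

17.88%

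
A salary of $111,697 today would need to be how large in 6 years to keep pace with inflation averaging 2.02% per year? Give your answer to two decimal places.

Cumulative price-level factor: (1+2.02%)^6 ≈ 1.1274879659.
Multiplying $111,697 by the price-level factor gives the future nominal sum.

$125,937.02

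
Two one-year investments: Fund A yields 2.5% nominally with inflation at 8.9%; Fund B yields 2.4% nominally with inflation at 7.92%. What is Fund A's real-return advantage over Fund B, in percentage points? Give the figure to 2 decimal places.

-0.76

Fund A real return: 1.025/1.089 − 1 = -5.877%.
Fund B real return: 1.024/1.0792 − 1 = -5.115%.
Difference: -5.877 − (-5.115) = -0.762 pp.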